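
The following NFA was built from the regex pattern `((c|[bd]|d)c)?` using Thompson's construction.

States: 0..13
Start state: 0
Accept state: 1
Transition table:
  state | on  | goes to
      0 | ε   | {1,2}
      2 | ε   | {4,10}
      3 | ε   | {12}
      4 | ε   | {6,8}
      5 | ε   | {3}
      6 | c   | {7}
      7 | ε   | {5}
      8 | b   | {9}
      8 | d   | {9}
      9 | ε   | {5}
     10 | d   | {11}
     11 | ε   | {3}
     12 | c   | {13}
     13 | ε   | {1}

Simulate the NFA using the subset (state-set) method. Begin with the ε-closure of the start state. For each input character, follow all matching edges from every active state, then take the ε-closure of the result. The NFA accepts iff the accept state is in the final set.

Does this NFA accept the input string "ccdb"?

initial (ε-close {0}): {0,1,2,4,6,8,10}
'c' @ 1: {3,5,7,12}
'c' @ 2: {1,13}  ✓accept
'd' @ 3: {}  — state set empty
rest 'b' ignored (set empty)
end set {} — state 1 not in

Answer: REJECT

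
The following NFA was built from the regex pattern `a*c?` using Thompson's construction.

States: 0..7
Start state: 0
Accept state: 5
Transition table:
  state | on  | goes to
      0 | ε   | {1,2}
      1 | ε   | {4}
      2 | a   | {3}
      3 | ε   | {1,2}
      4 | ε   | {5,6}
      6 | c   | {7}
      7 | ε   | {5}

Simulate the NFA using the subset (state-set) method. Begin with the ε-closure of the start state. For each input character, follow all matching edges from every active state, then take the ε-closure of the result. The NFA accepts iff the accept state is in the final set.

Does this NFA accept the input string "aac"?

S₀ = ε-closure({0}) = {0,1,2,4,5,6}
'a' @ 1: {1,2,3,4,5,6}  [accepting]
'a' @ 2: {1,2,3,4,5,6}  [accepting]
'c' @ 3: {5,7}  [accepting]
final: {5,7}; accept 5 in set

Answer: ACCEPT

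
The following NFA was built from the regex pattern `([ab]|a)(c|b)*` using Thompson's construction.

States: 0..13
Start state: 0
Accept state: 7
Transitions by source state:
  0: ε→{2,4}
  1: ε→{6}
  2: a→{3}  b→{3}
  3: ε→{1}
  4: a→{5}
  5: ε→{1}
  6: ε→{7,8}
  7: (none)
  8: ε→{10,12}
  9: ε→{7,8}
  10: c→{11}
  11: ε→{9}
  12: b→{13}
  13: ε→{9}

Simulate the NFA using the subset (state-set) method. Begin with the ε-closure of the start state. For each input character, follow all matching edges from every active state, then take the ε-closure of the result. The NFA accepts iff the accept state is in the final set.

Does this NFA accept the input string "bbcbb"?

initial (ε-close {0}): {0,2,4}
'b' @ 1: {1,3,6,7,8,10,12}  (accept∈set)
'b' @ 2: {7,8,9,10,12,13}  (accept∈set)
'c' @ 3: {7,8,9,10,11,12}  (accept∈set)
'b' @ 4: {7,8,9,10,12,13}  (accept∈set)
'b' @ 5: {7,8,9,10,12,13}  (accept∈set)
after full input: {7,8,9,10,12,13}  (accept=7 in)

Answer: ACCEPT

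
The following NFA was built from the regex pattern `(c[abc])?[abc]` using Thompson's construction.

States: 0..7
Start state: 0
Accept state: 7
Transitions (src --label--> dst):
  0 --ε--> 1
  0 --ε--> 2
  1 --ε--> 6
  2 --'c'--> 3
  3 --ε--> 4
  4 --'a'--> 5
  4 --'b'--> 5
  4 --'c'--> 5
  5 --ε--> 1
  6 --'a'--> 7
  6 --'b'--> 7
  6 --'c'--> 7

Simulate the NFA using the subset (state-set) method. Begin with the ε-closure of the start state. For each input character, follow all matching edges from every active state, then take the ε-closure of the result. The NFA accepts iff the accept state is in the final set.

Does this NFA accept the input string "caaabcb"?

Answer: REJECT

Trace:
S₀ = ε-closure({0}) = {0,1,2,6}
'c' @ 1: {3,4,7}  [accepting]
'a' @ 2: {1,5,6}
'a' @ 3: {7}  [accepting]
'a' @ 4: {}  — state set empty
rest 'bcb' ignored (set empty)
end set {} — state 7 not in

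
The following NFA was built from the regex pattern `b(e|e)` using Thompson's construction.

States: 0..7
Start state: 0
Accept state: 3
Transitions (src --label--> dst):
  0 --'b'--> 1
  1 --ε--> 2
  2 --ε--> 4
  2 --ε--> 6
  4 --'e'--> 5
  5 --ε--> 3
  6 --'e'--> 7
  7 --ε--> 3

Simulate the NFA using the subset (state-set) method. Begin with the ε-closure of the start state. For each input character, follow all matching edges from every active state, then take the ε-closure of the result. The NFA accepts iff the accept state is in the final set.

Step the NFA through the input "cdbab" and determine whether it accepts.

Answer: REJECT

Trace:
S₀ = ε-closure({0}) = {0}
'c' @ 1: {}  — no active states
rest 'dbab' ignored (set empty)
end set {} — state 3 not in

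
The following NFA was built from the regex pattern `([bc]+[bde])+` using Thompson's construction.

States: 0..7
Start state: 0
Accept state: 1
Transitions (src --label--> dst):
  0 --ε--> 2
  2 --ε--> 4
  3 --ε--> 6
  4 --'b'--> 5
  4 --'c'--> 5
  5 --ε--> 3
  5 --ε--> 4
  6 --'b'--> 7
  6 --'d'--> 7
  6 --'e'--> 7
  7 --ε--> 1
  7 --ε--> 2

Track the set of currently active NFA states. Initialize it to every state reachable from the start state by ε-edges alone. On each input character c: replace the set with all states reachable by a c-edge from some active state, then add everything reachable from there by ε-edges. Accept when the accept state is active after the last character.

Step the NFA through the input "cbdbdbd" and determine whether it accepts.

S₀ = ε-closure({0}) = {0,2,4}
'c' @ 1: {3,4,5,6}
'b' @ 2: {1,2,3,4,5,6,7}  (accept∈set)
'd' @ 3: {1,2,4,7}  (accept∈set)
'b' @ 4: {3,4,5,6}
'd' @ 5: {1,2,4,7}  (accept∈set)
'b' @ 6: {3,4,5,6}
'd' @ 7: {1,2,4,7}  (accept∈set)
final: {1,2,4,7}; accept 1 in set

Answer: ACCEPT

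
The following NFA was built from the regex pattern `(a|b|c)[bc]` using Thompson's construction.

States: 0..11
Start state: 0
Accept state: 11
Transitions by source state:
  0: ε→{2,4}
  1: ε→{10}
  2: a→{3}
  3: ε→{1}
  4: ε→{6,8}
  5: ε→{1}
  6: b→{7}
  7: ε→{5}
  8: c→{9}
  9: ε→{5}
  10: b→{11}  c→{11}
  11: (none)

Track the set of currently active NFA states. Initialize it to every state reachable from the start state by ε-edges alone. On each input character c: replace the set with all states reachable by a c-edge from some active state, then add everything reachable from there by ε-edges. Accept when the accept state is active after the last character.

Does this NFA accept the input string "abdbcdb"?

Answer: REJECT

Steps:
start: ε-closure({0}) = {0,2,4,6,8}
'a' @ 1: {1,3,10}
'b' @ 2: {11}  [accepting]
'd' @ 3: {}  — state set empty
rest 'bcdb' ignored (set empty)
after full input: {}  (accept=11 not in)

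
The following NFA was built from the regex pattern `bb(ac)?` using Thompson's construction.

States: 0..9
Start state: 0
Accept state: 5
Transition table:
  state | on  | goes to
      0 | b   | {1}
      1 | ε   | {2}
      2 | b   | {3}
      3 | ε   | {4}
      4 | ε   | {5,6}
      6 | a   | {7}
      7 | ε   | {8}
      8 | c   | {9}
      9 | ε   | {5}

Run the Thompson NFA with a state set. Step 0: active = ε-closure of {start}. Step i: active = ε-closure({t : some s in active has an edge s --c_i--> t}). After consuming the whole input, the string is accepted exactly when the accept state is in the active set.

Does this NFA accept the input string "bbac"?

Answer: ACCEPT

Derivation:
S₀ = ε-closure({0}) = {0}
'b' @ 1: {1,2}
'b' @ 2: {3,4,5,6}  (accept∈set)
'a' @ 3: {7,8}
'c' @ 4: {5,9}  (accept∈set)
final: {5,9}; accept 5 in set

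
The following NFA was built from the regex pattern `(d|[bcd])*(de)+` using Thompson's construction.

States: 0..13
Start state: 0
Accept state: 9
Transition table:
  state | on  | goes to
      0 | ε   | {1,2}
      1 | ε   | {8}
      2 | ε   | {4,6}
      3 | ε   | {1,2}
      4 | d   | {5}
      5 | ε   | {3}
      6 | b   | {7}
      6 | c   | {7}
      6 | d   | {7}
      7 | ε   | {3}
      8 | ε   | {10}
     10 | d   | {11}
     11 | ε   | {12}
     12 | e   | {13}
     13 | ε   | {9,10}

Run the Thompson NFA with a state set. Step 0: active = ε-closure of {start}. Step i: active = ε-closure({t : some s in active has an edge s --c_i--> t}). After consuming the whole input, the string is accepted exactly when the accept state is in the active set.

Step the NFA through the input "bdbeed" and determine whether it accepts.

start: ε-closure({0}) = {0,1,2,4,6,8,10}
'b' @ 1: {1,2,3,4,6,7,8,10}
'd' @ 2: {1,2,3,4,5,6,7,8,10,11,12}
'b' @ 3: {1,2,3,4,6,7,8,10}
'e' @ 4: {}  — state set empty
rest 'ed' ignored (set empty)
after full input: {}  (accept=9 not in)

Answer: REJECT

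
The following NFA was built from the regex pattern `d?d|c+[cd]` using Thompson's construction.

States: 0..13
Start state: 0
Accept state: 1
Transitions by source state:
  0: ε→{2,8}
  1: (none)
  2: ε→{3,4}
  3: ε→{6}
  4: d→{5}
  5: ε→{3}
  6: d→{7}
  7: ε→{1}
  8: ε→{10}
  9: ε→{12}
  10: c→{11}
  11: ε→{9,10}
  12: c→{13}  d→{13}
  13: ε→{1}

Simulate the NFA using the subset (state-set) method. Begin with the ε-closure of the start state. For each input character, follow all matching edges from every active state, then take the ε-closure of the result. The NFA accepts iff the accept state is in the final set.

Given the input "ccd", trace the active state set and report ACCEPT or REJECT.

Answer: ACCEPT

Trace:
S₀ = ε-closure({0}) = {0,2,3,4,6,8,10}
'c' @ 1: {9,10,11,12}
'c' @ 2: {1,9,10,11,12,13}  (accept∈set)
'd' @ 3: {1,13}  (accept∈set)
end set {1,13} — state 1 in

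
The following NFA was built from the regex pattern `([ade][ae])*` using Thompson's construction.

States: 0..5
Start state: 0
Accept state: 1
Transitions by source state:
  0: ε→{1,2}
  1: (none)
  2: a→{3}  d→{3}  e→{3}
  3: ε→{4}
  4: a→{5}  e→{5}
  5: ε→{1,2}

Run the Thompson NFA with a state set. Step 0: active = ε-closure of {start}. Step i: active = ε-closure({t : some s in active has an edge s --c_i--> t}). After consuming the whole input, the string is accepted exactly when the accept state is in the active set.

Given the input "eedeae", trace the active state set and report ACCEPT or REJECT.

Answer: ACCEPT

Steps:
S₀ = ε-closure({0}) = {0,1,2}
'e' @ 1: {3,4}
'e' @ 2: {1,2,5}  ✓accept
'd' @ 3: {3,4}
'e' @ 4: {1,2,5}  ✓accept
'a' @ 5: {3,4}
'e' @ 6: {1,2,5}  ✓accept
end set {1,2,5} — state 1 in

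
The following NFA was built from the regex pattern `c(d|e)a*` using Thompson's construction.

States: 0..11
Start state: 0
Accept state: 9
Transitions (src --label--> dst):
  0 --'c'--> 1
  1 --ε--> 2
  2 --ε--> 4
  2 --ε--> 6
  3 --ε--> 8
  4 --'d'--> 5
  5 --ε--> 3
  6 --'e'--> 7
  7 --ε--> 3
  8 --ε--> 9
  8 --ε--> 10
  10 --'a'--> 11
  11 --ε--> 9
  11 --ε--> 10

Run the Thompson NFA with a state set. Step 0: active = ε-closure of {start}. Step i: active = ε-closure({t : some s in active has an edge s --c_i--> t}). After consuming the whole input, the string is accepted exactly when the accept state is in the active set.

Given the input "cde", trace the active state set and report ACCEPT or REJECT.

initial (ε-close {0}): {0}
'c' @ 1: {1,2,4,6}
'd' @ 2: {3,5,8,9,10}  [accepting]
'e' @ 3: {}  — state set empty
after full input: {}  (accept=9 not in)

Answer: REJECT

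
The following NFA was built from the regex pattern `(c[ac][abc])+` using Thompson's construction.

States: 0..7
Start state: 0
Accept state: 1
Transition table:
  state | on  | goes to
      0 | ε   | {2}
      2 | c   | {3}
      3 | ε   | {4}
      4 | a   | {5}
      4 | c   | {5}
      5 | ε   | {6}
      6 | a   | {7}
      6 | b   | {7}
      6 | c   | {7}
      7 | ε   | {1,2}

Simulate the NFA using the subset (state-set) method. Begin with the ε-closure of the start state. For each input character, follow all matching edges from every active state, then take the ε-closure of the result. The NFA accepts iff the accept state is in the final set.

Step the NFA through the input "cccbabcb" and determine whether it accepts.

S₀ = ε-closure({0}) = {0,2}
'c' @ 1: {3,4}
'c' @ 2: {5,6}
'c' @ 3: {1,2,7}  [accepting]
'b' @ 4: {}  — no active states
rest 'abcb' ignored (set empty)
end set {} — state 1 not in

Answer: REJECT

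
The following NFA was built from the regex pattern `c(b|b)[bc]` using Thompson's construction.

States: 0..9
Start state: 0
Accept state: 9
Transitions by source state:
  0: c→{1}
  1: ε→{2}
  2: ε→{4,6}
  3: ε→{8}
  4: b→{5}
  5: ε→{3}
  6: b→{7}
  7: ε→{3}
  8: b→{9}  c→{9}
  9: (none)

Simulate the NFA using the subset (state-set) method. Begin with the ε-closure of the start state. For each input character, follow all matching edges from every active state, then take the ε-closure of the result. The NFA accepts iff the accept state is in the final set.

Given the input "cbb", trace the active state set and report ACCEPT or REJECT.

Answer: ACCEPT

Derivation:
start: ε-closure({0}) = {0}
'c' @ 1: {1,2,4,6}
'b' @ 2: {3,5,7,8}
'b' @ 3: {9}  [accepting]
after full input: {9}  (accept=9 in)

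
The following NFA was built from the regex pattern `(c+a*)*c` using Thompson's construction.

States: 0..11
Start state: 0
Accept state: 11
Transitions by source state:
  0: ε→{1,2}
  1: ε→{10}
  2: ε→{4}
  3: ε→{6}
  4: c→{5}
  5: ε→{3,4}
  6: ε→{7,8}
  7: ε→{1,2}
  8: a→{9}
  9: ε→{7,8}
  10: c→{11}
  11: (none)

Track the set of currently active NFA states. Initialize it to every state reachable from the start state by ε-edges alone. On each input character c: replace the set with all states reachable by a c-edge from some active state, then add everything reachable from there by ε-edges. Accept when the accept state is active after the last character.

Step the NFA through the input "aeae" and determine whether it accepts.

start: ε-closure({0}) = {0,1,2,4,10}
'a' @ 1: {}  — dead — no transitions
rest 'eae' ignored (set empty)
final: {}; accept 11 not in set

Answer: REJECT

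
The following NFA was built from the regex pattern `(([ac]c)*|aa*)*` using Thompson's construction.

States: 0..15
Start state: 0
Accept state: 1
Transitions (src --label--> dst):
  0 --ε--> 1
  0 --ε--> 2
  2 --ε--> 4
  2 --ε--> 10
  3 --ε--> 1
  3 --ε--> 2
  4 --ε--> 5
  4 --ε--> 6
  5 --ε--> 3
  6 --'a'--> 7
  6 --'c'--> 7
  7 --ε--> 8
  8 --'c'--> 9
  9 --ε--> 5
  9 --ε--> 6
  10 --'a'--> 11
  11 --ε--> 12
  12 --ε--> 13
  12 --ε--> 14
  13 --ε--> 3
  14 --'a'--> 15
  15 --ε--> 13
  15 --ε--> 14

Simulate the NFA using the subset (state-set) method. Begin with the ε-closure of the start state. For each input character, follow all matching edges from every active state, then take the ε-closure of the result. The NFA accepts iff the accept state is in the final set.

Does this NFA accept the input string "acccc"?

start: ε-closure({0}) = {0,1,2,3,4,5,6,10}
'a' @ 1: {1,2,3,4,5,6,7,8,10,11,12,13,14}  [accepting]
'c' @ 2: {1,2,3,4,5,6,7,8,9,10}  [accepting]
'c' @ 3: {1,2,3,4,5,6,7,8,9,10}  [accepting]
'c' @ 4: {1,2,3,4,5,6,7,8,9,10}  [accepting]
'c' @ 5: {1,2,3,4,5,6,7,8,9,10}  [accepting]
final: {1,2,3,4,5,6,7,8,9,10}; accept 1 in set

Answer: ACCEPT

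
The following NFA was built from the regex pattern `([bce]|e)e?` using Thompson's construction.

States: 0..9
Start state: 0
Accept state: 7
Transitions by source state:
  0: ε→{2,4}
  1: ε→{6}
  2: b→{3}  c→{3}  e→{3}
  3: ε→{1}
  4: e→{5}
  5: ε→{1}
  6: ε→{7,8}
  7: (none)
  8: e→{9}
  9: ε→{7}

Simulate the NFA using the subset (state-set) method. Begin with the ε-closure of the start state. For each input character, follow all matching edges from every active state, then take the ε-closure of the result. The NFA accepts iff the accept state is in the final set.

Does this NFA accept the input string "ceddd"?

initial (ε-close {0}): {0,2,4}
'c' @ 1: {1,3,6,7,8}  [accepting]
'e' @ 2: {7,9}  [accepting]
'd' @ 3: {}  — dead — no transitions
rest 'dd' ignored (set empty)
end set {} — state 7 not in

Answer: REJECT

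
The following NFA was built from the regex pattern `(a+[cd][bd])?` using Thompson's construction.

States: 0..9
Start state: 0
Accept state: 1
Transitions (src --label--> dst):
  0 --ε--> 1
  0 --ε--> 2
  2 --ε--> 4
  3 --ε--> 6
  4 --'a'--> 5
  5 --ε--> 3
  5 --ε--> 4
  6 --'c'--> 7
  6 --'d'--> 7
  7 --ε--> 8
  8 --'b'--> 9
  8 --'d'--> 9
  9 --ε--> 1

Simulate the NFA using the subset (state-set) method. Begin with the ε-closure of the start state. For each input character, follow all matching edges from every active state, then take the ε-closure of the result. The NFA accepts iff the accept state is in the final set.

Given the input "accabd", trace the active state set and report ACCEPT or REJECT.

Answer: REJECT

Derivation:
initial (ε-close {0}): {0,1,2,4}
'a' @ 1: {3,4,5,6}
'c' @ 2: {7,8}
'c' @ 3: {}  — dead — no transitions
rest 'abd' ignored (set empty)
final: {}; accept 1 not in set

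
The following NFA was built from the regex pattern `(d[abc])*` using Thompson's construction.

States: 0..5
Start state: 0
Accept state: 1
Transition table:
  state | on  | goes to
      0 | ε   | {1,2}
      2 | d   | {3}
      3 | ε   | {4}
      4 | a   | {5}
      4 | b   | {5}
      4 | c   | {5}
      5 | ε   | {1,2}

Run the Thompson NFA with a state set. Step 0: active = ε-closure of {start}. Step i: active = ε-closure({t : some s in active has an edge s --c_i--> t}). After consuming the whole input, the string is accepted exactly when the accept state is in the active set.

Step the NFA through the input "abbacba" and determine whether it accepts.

Answer: REJECT

Trace:
start: ε-closure({0}) = {0,1,2}
'a' @ 1: {}  — state set empty
rest 'bbacba' ignored (set empty)
after full input: {}  (accept=1 not in)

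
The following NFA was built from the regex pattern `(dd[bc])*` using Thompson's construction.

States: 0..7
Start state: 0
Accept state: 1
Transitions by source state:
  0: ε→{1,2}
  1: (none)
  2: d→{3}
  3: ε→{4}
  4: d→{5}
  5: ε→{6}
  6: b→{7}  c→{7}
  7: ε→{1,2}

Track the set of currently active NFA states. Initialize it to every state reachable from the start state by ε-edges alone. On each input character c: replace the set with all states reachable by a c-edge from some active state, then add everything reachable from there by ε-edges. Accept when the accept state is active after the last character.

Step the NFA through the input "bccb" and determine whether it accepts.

Answer: REJECT

Trace:
start: ε-closure({0}) = {0,1,2}
'b' @ 1: {}  — dead — no transitions
rest 'ccb' ignored (set empty)
end set {} — state 1 not in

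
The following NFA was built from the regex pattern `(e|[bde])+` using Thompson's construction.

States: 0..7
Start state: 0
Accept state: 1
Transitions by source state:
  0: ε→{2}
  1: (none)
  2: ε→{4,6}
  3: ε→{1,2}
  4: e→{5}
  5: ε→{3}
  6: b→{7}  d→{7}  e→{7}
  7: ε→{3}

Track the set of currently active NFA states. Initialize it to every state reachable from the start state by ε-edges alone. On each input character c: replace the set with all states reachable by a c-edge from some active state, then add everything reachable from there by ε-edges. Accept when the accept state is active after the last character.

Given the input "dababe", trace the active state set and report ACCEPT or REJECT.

Answer: REJECT

Trace:
initial (ε-close {0}): {0,2,4,6}
'd' @ 1: {1,2,3,4,6,7}  [accepting]
'a' @ 2: {}  — dead — no transitions
rest 'babe' ignored (set empty)
final: {}; accept 1 not in set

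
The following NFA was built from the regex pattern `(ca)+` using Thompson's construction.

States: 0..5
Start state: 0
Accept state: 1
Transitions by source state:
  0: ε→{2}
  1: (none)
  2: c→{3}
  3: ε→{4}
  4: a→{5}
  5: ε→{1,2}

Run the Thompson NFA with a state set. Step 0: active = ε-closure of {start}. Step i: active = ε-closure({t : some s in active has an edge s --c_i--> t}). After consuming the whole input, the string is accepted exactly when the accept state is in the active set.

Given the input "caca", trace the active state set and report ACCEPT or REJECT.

Answer: ACCEPT

Steps:
initial (ε-close {0}): {0,2}
'c' @ 1: {3,4}
'a' @ 2: {1,2,5}  [accepting]
'c' @ 3: {3,4}
'a' @ 4: {1,2,5}  [accepting]
after full input: {1,2,5}  (accept=1 in)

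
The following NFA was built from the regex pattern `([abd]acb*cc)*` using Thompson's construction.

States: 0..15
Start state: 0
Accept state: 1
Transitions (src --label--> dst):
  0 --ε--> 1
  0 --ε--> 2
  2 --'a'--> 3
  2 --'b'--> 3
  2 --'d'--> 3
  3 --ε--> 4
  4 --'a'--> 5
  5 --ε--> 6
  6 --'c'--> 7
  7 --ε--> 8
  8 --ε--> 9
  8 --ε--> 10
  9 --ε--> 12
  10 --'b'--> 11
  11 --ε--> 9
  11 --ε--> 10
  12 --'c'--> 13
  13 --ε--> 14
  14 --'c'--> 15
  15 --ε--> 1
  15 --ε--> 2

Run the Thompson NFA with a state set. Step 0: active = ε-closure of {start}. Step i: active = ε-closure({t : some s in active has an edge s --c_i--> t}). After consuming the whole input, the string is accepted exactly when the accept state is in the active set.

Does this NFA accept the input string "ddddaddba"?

Answer: REJECT

Trace:
initial (ε-close {0}): {0,1,2}
'd' @ 1: {3,4}
'd' @ 2: {}  — state set empty
rest 'ddaddba' ignored (set empty)
end set {} — state 1 not in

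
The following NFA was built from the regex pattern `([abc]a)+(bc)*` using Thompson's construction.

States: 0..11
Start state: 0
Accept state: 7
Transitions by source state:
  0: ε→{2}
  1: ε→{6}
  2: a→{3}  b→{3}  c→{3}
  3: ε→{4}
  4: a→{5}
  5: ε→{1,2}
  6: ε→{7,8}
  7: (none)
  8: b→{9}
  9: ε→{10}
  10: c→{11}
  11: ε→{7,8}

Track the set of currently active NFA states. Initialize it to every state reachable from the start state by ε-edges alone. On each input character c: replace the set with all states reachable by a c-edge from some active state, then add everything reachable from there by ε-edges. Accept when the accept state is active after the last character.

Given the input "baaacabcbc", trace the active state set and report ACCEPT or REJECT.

Answer: ACCEPT

Trace:
start: ε-closure({0}) = {0,2}
'b' @ 1: {3,4}
'a' @ 2: {1,2,5,6,7,8}  ✓accept
'a' @ 3: {3,4}
'a' @ 4: {1,2,5,6,7,8}  ✓accept
'c' @ 5: {3,4}
'a' @ 6: {1,2,5,6,7,8}  ✓accept
'b' @ 7: {3,4,9,10}
'c' @ 8: {7,8,11}  ✓accept
'b' @ 9: {9,10}
'c' @ 10: {7,8,11}  ✓accept
end set {7,8,11} — state 7 in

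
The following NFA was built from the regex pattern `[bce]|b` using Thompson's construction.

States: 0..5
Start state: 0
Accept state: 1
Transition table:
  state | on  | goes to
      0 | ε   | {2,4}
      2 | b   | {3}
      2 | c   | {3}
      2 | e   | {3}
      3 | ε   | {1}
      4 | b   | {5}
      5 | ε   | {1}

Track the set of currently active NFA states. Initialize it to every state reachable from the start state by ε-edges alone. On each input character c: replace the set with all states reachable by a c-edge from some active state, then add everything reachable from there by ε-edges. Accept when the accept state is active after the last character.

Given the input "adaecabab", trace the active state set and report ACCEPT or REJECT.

Answer: REJECT

Trace:
initial (ε-close {0}): {0,2,4}
'a' @ 1: {}  — no active states
rest 'daecabab' ignored (set empty)
after full input: {}  (accept=1 not in)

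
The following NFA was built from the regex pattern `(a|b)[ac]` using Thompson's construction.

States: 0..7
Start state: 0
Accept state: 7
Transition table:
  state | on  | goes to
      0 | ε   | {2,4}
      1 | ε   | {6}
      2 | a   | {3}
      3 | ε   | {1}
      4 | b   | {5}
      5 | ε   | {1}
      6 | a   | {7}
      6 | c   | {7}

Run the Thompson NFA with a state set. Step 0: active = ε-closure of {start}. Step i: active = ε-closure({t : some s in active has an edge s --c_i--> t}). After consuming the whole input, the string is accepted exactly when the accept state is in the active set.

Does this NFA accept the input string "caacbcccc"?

start: ε-closure({0}) = {0,2,4}
'c' @ 1: {}  — no active states
rest 'aacbcccc' ignored (set empty)
final: {}; accept 7 not in set

Answer: REJECT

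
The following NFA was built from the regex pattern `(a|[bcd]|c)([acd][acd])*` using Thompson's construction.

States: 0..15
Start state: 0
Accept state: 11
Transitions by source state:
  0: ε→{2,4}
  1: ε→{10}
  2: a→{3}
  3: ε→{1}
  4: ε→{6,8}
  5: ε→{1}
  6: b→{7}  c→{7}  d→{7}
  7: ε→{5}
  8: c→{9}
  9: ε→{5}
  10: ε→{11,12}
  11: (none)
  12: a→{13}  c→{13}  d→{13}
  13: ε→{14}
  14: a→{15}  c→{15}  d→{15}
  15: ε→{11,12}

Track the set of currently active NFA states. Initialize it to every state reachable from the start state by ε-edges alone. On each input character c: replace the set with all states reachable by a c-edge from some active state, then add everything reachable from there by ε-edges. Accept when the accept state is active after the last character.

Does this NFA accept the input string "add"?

Answer: ACCEPT

Trace:
S₀ = ε-closure({0}) = {0,2,4,6,8}
'a' @ 1: {1,3,10,11,12}  ✓accept
'd' @ 2: {13,14}
'd' @ 3: {11,12,15}  ✓accept
end set {11,12,15} — state 11 in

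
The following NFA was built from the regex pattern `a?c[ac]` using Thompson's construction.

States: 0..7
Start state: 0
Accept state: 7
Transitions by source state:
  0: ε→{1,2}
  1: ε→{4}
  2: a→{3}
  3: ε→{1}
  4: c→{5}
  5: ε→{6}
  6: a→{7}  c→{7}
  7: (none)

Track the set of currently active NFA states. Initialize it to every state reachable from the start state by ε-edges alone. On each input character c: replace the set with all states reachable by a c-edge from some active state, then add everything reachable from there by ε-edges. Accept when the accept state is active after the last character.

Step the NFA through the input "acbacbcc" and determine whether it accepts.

Answer: REJECT

Trace:
initial (ε-close {0}): {0,1,2,4}
'a' @ 1: {1,3,4}
'c' @ 2: {5,6}
'b' @ 3: {}  — no active states
rest 'acbcc' ignored (set empty)
after full input: {}  (accept=7 not in)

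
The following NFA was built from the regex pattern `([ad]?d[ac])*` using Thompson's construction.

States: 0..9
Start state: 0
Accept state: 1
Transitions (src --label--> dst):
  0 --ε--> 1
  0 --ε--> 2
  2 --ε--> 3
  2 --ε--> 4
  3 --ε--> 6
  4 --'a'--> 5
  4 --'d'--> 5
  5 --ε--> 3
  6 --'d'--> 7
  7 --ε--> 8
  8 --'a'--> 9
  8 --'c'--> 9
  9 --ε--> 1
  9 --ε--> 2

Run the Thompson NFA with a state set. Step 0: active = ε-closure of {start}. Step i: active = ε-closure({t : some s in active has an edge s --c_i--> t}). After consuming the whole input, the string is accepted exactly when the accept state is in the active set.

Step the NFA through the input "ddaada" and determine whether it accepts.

start: ε-closure({0}) = {0,1,2,3,4,6}
'd' @ 1: {3,5,6,7,8}
'd' @ 2: {7,8}
'a' @ 3: {1,2,3,4,6,9}  (accept∈set)
'a' @ 4: {3,5,6}
'd' @ 5: {7,8}
'a' @ 6: {1,2,3,4,6,9}  (accept∈set)
after full input: {1,2,3,4,6,9}  (accept=1 in)

Answer: ACCEPT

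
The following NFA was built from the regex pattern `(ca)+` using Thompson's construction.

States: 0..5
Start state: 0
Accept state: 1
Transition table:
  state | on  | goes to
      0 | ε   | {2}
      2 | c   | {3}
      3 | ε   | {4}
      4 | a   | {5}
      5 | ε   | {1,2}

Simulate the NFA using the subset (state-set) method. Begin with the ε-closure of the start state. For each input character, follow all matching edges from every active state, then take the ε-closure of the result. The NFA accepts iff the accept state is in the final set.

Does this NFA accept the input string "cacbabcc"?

Answer: REJECT

Steps:
S₀ = ε-closure({0}) = {0,2}
'c' @ 1: {3,4}
'a' @ 2: {1,2,5}  ✓accept
'c' @ 3: {3,4}
'b' @ 4: {}  — dead — no transitions
rest 'abcc' ignored (set empty)
end set {} — state 1 not in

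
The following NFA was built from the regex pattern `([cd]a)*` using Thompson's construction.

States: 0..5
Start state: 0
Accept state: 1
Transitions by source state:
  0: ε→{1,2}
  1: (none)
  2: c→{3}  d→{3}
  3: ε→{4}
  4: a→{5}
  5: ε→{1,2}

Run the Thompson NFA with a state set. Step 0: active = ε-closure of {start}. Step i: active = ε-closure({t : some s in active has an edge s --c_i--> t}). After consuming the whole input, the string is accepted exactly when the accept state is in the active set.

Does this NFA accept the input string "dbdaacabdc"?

start: ε-closure({0}) = {0,1,2}
'd' @ 1: {3,4}
'b' @ 2: {}  — no active states
rest 'daacabdc' ignored (set empty)
end set {} — state 1 not in

Answer: REJECT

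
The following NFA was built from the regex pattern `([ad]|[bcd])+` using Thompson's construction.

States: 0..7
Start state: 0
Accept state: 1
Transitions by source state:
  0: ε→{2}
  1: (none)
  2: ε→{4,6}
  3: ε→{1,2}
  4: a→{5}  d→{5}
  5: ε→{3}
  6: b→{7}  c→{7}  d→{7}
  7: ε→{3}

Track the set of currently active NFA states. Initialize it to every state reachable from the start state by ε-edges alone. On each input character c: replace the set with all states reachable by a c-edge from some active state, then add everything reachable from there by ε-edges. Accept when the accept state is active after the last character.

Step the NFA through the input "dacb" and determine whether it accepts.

Answer: ACCEPT

Derivation:
start: ε-closure({0}) = {0,2,4,6}
'd' @ 1: {1,2,3,4,5,6,7}  (accept∈set)
'a' @ 2: {1,2,3,4,5,6}  (accept∈set)
'c' @ 3: {1,2,3,4,6,7}  (accept∈set)
'b' @ 4: {1,2,3,4,6,7}  (accept∈set)
after full input: {1,2,3,4,6,7}  (accept=1 in)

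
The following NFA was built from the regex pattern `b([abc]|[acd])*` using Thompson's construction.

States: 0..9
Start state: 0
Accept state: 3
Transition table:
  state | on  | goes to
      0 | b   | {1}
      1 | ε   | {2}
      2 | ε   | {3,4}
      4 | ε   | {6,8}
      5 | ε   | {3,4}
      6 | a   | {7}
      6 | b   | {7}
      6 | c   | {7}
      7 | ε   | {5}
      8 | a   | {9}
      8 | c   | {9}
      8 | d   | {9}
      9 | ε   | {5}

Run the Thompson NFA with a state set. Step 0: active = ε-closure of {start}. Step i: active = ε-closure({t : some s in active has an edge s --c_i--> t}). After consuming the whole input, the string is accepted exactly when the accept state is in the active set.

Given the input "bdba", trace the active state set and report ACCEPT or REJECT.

Answer: ACCEPT

Trace:
start: ε-closure({0}) = {0}
'b' @ 1: {1,2,3,4,6,8}  [accepting]
'd' @ 2: {3,4,5,6,8,9}  [accepting]
'b' @ 3: {3,4,5,6,7,8}  [accepting]
'a' @ 4: {3,4,5,6,7,8,9}  [accepting]
after full input: {3,4,5,6,7,8,9}  (accept=3 in)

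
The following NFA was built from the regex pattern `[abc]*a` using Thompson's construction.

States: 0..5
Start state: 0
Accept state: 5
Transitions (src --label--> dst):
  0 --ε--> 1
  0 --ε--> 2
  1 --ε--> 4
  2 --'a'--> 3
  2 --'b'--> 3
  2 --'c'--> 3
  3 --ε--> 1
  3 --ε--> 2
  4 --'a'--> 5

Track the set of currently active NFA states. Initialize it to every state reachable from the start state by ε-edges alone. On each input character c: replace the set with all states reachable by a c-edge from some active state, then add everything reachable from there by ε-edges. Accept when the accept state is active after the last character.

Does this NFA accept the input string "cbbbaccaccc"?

S₀ = ε-closure({0}) = {0,1,2,4}
'c' @ 1: {1,2,3,4}
'b' @ 2: {1,2,3,4}
'b' @ 3: {1,2,3,4}
'b' @ 4: {1,2,3,4}
'a' @ 5: {1,2,3,4,5}  [accepting]
'c' @ 6: {1,2,3,4}
'c' @ 7: {1,2,3,4}
'a' @ 8: {1,2,3,4,5}  [accepting]
'c' @ 9: {1,2,3,4}
'c' @ 10: {1,2,3,4}
'c' @ 11: {1,2,3,4}
end set {1,2,3,4} — state 5 not in

Answer: REJECT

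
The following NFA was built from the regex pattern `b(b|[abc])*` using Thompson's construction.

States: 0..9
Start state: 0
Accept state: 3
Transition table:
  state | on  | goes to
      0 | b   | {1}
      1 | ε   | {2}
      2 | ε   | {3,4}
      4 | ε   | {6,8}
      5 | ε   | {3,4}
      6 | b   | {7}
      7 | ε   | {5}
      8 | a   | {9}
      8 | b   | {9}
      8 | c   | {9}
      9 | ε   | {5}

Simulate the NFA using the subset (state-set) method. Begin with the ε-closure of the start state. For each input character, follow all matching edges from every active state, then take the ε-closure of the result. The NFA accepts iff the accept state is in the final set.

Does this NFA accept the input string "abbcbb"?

Answer: REJECT

Derivation:
S₀ = ε-closure({0}) = {0}
'a' @ 1: {}  — no active states
rest 'bbcbb' ignored (set empty)
end set {} — state 3 not in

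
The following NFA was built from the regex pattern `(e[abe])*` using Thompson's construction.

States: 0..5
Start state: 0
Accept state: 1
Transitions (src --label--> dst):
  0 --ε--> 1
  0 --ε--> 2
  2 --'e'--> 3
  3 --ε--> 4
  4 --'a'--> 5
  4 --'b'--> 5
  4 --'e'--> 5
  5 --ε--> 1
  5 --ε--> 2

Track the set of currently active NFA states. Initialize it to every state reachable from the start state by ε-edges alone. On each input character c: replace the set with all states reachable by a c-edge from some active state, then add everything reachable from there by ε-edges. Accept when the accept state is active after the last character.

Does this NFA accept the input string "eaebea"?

initial (ε-close {0}): {0,1,2}
'e' @ 1: {3,4}
'a' @ 2: {1,2,5}  ✓accept
'e' @ 3: {3,4}
'b' @ 4: {1,2,5}  ✓accept
'e' @ 5: {3,4}
'a' @ 6: {1,2,5}  ✓accept
end set {1,2,5} — state 1 in

Answer: ACCEPT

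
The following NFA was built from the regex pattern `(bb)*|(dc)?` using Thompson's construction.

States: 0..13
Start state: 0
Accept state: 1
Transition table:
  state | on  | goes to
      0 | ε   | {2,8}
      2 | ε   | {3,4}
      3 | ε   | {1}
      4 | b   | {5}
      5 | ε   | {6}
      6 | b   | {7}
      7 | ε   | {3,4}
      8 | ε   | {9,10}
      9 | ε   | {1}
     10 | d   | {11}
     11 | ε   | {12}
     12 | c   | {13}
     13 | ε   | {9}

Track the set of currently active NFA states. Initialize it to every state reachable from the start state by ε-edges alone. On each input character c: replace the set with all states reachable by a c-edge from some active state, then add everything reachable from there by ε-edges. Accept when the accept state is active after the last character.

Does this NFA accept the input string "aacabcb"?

start: ε-closure({0}) = {0,1,2,3,4,8,9,10}
'a' @ 1: {}  — state set empty
rest 'acabcb' ignored (set empty)
after full input: {}  (accept=1 not in)

Answer: REJECT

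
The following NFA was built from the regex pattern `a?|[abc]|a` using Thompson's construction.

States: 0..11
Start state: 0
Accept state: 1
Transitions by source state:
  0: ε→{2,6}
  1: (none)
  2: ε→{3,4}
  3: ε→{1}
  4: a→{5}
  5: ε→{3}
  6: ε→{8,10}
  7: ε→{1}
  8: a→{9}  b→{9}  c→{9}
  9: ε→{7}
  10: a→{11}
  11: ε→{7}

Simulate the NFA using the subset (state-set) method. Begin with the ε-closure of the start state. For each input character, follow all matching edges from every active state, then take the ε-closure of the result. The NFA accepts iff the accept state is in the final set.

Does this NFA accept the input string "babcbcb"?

initial (ε-close {0}): {0,1,2,3,4,6,8,10}
'b' @ 1: {1,7,9}  (accept∈set)
'a' @ 2: {}  — state set empty
rest 'bcbcb' ignored (set empty)
after full input: {}  (accept=1 not in)

Answer: REJECT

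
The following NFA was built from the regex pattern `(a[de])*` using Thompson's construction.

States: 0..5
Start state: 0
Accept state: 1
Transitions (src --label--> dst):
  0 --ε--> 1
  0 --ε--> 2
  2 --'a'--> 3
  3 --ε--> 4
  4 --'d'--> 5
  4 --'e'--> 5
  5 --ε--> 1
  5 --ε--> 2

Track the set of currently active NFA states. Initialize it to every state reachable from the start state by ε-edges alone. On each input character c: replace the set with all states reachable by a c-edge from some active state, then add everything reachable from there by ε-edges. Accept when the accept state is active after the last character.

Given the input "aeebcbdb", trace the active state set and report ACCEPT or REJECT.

initial (ε-close {0}): {0,1,2}
'a' @ 1: {3,4}
'e' @ 2: {1,2,5}  ✓accept
'e' @ 3: {}  — state set empty
rest 'bcbdb' ignored (set empty)
end set {} — state 1 not in

Answer: REJECT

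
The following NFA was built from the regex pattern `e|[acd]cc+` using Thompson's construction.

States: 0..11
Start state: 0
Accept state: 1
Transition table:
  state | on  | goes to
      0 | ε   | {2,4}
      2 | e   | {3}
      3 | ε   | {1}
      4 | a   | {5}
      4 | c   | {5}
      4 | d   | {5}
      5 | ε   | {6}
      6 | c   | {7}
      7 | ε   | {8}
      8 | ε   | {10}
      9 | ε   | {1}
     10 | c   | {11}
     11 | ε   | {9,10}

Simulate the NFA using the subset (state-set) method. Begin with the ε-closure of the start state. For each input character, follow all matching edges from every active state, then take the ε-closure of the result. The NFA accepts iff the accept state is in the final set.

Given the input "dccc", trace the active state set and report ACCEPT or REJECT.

initial (ε-close {0}): {0,2,4}
'd' @ 1: {5,6}
'c' @ 2: {7,8,10}
'c' @ 3: {1,9,10,11}  ✓accept
'c' @ 4: {1,9,10,11}  ✓accept
final: {1,9,10,11}; accept 1 in set

Answer: ACCEPT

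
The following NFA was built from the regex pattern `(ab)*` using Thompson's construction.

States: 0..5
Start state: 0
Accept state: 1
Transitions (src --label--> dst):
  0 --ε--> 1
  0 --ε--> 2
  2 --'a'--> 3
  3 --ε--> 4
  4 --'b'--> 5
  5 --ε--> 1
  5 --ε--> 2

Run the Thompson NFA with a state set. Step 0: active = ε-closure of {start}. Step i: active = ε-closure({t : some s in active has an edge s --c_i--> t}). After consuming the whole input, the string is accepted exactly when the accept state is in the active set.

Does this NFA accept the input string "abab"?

start: ε-closure({0}) = {0,1,2}
'a' @ 1: {3,4}
'b' @ 2: {1,2,5}  ✓accept
'a' @ 3: {3,4}
'b' @ 4: {1,2,5}  ✓accept
final: {1,2,5}; accept 1 in set

Answer: ACCEPT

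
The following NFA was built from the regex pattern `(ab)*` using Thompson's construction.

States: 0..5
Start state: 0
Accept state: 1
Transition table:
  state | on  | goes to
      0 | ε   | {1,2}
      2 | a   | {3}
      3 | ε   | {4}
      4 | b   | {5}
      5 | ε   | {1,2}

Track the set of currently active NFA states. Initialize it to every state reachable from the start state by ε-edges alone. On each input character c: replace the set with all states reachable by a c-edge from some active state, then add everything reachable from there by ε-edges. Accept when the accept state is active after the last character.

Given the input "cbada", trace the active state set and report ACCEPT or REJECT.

initial (ε-close {0}): {0,1,2}
'c' @ 1: {}  — no active states
rest 'bada' ignored (set empty)
final: {}; accept 1 not in set

Answer: REJECT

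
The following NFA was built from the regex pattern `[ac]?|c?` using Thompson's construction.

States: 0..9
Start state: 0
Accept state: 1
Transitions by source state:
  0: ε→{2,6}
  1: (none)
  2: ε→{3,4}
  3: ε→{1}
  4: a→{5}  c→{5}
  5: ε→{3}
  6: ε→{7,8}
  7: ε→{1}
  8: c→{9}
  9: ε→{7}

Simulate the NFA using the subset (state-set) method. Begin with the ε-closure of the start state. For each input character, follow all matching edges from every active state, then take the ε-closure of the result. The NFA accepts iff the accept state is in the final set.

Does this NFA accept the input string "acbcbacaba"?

Answer: REJECT

Steps:
start: ε-closure({0}) = {0,1,2,3,4,6,7,8}
'a' @ 1: {1,3,5}  [accepting]
'c' @ 2: {}  — no active states
rest 'bcbacaba' ignored (set empty)
end set {} — state 1 not in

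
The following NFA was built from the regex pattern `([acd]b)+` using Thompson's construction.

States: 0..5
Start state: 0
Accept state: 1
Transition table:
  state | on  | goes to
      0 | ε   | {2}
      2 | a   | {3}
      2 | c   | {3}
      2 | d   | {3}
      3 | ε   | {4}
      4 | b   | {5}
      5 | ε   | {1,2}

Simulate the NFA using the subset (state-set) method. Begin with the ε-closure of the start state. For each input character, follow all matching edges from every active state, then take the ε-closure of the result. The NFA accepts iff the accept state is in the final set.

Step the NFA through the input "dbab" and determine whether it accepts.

Answer: ACCEPT

Steps:
S₀ = ε-closure({0}) = {0,2}
'd' @ 1: {3,4}
'b' @ 2: {1,2,5}  (accept∈set)
'a' @ 3: {3,4}
'b' @ 4: {1,2,5}  (accept∈set)
final: {1,2,5}; accept 1 in set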